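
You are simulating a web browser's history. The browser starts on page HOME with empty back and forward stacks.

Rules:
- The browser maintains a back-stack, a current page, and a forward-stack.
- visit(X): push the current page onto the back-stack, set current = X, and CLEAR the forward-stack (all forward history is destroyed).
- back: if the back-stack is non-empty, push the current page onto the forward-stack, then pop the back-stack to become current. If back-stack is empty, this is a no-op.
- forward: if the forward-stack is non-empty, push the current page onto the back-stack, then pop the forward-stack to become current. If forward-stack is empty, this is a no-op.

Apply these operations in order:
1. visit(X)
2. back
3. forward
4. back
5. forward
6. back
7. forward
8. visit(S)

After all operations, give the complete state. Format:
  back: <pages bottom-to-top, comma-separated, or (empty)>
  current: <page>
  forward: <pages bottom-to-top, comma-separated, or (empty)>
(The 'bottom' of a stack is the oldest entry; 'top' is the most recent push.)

Answer: back: HOME,X
current: S
forward: (empty)

Derivation:
After 1 (visit(X)): cur=X back=1 fwd=0
After 2 (back): cur=HOME back=0 fwd=1
After 3 (forward): cur=X back=1 fwd=0
After 4 (back): cur=HOME back=0 fwd=1
After 5 (forward): cur=X back=1 fwd=0
After 6 (back): cur=HOME back=0 fwd=1
After 7 (forward): cur=X back=1 fwd=0
After 8 (visit(S)): cur=S back=2 fwd=0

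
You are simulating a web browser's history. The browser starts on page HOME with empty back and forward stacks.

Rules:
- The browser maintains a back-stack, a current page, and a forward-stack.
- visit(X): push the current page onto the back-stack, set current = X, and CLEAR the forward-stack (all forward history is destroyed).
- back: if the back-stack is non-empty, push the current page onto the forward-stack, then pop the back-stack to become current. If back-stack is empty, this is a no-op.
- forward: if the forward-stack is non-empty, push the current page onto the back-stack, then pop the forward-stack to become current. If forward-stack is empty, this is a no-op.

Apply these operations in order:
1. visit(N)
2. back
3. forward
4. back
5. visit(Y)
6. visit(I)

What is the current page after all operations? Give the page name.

Answer: I

Derivation:
After 1 (visit(N)): cur=N back=1 fwd=0
After 2 (back): cur=HOME back=0 fwd=1
After 3 (forward): cur=N back=1 fwd=0
After 4 (back): cur=HOME back=0 fwd=1
After 5 (visit(Y)): cur=Y back=1 fwd=0
After 6 (visit(I)): cur=I back=2 fwd=0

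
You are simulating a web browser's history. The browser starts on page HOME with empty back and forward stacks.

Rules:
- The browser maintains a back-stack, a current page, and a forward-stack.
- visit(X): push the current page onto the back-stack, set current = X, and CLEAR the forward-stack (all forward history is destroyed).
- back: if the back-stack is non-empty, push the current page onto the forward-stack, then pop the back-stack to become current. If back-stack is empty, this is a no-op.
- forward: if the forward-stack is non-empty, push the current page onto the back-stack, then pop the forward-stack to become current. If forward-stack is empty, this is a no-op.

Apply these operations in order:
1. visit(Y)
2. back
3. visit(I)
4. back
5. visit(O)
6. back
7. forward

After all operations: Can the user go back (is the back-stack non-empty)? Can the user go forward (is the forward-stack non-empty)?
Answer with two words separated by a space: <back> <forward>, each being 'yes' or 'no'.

After 1 (visit(Y)): cur=Y back=1 fwd=0
After 2 (back): cur=HOME back=0 fwd=1
After 3 (visit(I)): cur=I back=1 fwd=0
After 4 (back): cur=HOME back=0 fwd=1
After 5 (visit(O)): cur=O back=1 fwd=0
After 6 (back): cur=HOME back=0 fwd=1
After 7 (forward): cur=O back=1 fwd=0

Answer: yes no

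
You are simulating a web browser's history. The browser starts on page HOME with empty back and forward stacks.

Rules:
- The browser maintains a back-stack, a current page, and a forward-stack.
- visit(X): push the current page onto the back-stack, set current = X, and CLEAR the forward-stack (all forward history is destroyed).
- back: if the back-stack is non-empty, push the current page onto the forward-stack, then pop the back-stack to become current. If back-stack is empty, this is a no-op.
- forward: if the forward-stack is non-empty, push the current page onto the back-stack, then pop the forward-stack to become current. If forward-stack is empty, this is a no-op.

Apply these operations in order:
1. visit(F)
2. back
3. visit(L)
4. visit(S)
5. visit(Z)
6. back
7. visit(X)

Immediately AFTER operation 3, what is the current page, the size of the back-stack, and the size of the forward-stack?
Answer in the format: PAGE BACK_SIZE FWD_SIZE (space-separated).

After 1 (visit(F)): cur=F back=1 fwd=0
After 2 (back): cur=HOME back=0 fwd=1
After 3 (visit(L)): cur=L back=1 fwd=0

L 1 0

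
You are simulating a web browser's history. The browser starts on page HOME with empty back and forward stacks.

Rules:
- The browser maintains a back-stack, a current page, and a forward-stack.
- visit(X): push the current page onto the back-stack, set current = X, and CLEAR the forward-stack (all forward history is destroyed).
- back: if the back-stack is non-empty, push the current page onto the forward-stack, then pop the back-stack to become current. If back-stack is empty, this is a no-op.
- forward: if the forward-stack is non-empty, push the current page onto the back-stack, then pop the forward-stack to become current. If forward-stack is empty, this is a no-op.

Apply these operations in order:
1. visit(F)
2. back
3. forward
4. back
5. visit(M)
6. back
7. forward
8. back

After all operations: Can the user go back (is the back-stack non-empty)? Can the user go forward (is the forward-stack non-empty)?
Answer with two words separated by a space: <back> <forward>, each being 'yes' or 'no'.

Answer: no yes

Derivation:
After 1 (visit(F)): cur=F back=1 fwd=0
After 2 (back): cur=HOME back=0 fwd=1
After 3 (forward): cur=F back=1 fwd=0
After 4 (back): cur=HOME back=0 fwd=1
After 5 (visit(M)): cur=M back=1 fwd=0
After 6 (back): cur=HOME back=0 fwd=1
After 7 (forward): cur=M back=1 fwd=0
After 8 (back): cur=HOME back=0 fwd=1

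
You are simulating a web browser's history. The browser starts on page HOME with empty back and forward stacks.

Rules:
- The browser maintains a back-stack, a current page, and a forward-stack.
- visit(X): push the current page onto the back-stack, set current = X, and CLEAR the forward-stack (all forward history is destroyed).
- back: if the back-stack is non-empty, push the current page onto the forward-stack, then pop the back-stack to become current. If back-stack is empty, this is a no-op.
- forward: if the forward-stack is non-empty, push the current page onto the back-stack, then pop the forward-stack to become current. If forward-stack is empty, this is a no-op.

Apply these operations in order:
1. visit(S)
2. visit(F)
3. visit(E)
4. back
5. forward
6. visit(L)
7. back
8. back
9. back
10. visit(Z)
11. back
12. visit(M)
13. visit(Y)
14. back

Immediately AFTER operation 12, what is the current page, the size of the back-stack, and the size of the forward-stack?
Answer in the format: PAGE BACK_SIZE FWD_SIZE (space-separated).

After 1 (visit(S)): cur=S back=1 fwd=0
After 2 (visit(F)): cur=F back=2 fwd=0
After 3 (visit(E)): cur=E back=3 fwd=0
After 4 (back): cur=F back=2 fwd=1
After 5 (forward): cur=E back=3 fwd=0
After 6 (visit(L)): cur=L back=4 fwd=0
After 7 (back): cur=E back=3 fwd=1
After 8 (back): cur=F back=2 fwd=2
After 9 (back): cur=S back=1 fwd=3
After 10 (visit(Z)): cur=Z back=2 fwd=0
After 11 (back): cur=S back=1 fwd=1
After 12 (visit(M)): cur=M back=2 fwd=0

M 2 0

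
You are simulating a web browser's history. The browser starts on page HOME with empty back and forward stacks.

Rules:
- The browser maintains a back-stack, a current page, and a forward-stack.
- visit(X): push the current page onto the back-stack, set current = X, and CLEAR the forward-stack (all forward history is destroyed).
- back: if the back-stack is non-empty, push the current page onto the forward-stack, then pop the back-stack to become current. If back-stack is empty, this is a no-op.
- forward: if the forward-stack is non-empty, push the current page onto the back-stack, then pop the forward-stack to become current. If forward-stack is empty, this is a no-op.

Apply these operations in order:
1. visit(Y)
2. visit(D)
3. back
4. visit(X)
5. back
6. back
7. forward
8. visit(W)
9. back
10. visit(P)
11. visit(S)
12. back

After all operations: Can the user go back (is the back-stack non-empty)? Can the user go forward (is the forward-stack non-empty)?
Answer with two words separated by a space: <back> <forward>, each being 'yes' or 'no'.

Answer: yes yes

Derivation:
After 1 (visit(Y)): cur=Y back=1 fwd=0
After 2 (visit(D)): cur=D back=2 fwd=0
After 3 (back): cur=Y back=1 fwd=1
After 4 (visit(X)): cur=X back=2 fwd=0
After 5 (back): cur=Y back=1 fwd=1
After 6 (back): cur=HOME back=0 fwd=2
After 7 (forward): cur=Y back=1 fwd=1
After 8 (visit(W)): cur=W back=2 fwd=0
After 9 (back): cur=Y back=1 fwd=1
After 10 (visit(P)): cur=P back=2 fwd=0
After 11 (visit(S)): cur=S back=3 fwd=0
After 12 (back): cur=P back=2 fwd=1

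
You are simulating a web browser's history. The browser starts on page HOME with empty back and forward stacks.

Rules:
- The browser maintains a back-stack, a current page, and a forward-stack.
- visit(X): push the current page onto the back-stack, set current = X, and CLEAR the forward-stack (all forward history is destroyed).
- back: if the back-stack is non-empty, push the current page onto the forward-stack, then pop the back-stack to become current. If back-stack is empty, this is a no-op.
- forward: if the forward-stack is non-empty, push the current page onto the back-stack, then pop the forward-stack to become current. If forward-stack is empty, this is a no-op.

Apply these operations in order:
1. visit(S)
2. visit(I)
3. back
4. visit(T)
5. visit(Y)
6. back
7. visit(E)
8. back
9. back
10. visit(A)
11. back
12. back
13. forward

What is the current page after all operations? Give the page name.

Answer: S

Derivation:
After 1 (visit(S)): cur=S back=1 fwd=0
After 2 (visit(I)): cur=I back=2 fwd=0
After 3 (back): cur=S back=1 fwd=1
After 4 (visit(T)): cur=T back=2 fwd=0
After 5 (visit(Y)): cur=Y back=3 fwd=0
After 6 (back): cur=T back=2 fwd=1
After 7 (visit(E)): cur=E back=3 fwd=0
After 8 (back): cur=T back=2 fwd=1
After 9 (back): cur=S back=1 fwd=2
After 10 (visit(A)): cur=A back=2 fwd=0
After 11 (back): cur=S back=1 fwd=1
After 12 (back): cur=HOME back=0 fwd=2
After 13 (forward): cur=S back=1 fwd=1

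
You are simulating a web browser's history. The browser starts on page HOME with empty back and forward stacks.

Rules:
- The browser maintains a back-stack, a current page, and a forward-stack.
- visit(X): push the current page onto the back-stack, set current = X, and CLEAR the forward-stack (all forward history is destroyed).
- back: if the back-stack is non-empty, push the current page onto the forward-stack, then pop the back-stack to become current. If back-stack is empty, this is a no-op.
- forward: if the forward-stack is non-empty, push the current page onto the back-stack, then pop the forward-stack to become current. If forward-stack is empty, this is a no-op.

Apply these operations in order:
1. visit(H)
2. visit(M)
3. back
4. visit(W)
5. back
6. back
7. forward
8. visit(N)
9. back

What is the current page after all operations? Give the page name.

Answer: H

Derivation:
After 1 (visit(H)): cur=H back=1 fwd=0
After 2 (visit(M)): cur=M back=2 fwd=0
After 3 (back): cur=H back=1 fwd=1
After 4 (visit(W)): cur=W back=2 fwd=0
After 5 (back): cur=H back=1 fwd=1
After 6 (back): cur=HOME back=0 fwd=2
After 7 (forward): cur=H back=1 fwd=1
After 8 (visit(N)): cur=N back=2 fwd=0
After 9 (back): cur=H back=1 fwd=1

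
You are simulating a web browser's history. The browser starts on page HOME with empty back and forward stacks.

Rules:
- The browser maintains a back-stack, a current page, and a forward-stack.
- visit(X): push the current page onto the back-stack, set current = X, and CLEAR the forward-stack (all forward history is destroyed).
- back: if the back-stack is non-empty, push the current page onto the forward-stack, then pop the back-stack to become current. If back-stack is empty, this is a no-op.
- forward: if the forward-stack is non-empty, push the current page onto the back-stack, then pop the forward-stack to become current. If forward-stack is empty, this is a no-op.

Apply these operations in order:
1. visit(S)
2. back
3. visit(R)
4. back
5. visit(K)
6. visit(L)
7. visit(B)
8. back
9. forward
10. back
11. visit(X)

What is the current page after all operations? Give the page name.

Answer: X

Derivation:
After 1 (visit(S)): cur=S back=1 fwd=0
After 2 (back): cur=HOME back=0 fwd=1
After 3 (visit(R)): cur=R back=1 fwd=0
After 4 (back): cur=HOME back=0 fwd=1
After 5 (visit(K)): cur=K back=1 fwd=0
After 6 (visit(L)): cur=L back=2 fwd=0
After 7 (visit(B)): cur=B back=3 fwd=0
After 8 (back): cur=L back=2 fwd=1
After 9 (forward): cur=B back=3 fwd=0
After 10 (back): cur=L back=2 fwd=1
After 11 (visit(X)): cur=X back=3 fwd=0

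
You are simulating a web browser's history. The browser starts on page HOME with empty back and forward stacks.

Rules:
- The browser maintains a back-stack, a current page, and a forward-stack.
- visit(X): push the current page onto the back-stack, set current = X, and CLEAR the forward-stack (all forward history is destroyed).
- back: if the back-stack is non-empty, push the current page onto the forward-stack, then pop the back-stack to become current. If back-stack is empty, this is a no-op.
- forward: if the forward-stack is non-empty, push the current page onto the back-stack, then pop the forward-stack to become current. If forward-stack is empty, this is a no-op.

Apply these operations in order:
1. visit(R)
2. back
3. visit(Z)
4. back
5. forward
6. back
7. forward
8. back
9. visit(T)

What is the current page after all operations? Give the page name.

Answer: T

Derivation:
After 1 (visit(R)): cur=R back=1 fwd=0
After 2 (back): cur=HOME back=0 fwd=1
After 3 (visit(Z)): cur=Z back=1 fwd=0
After 4 (back): cur=HOME back=0 fwd=1
After 5 (forward): cur=Z back=1 fwd=0
After 6 (back): cur=HOME back=0 fwd=1
After 7 (forward): cur=Z back=1 fwd=0
After 8 (back): cur=HOME back=0 fwd=1
After 9 (visit(T)): cur=T back=1 fwd=0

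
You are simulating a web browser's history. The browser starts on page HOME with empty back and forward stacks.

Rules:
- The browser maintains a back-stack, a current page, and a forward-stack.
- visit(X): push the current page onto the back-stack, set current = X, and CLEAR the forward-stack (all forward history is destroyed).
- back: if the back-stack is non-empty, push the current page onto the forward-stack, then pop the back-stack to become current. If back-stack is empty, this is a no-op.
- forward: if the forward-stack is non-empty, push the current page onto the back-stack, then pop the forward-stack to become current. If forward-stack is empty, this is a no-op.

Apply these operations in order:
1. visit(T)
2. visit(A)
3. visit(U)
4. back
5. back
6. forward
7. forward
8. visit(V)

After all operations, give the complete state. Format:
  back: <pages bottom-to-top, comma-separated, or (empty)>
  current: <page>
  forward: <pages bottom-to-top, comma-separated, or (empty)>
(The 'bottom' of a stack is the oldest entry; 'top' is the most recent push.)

Answer: back: HOME,T,A,U
current: V
forward: (empty)

Derivation:
After 1 (visit(T)): cur=T back=1 fwd=0
After 2 (visit(A)): cur=A back=2 fwd=0
After 3 (visit(U)): cur=U back=3 fwd=0
After 4 (back): cur=A back=2 fwd=1
After 5 (back): cur=T back=1 fwd=2
After 6 (forward): cur=A back=2 fwd=1
After 7 (forward): cur=U back=3 fwd=0
After 8 (visit(V)): cur=V back=4 fwd=0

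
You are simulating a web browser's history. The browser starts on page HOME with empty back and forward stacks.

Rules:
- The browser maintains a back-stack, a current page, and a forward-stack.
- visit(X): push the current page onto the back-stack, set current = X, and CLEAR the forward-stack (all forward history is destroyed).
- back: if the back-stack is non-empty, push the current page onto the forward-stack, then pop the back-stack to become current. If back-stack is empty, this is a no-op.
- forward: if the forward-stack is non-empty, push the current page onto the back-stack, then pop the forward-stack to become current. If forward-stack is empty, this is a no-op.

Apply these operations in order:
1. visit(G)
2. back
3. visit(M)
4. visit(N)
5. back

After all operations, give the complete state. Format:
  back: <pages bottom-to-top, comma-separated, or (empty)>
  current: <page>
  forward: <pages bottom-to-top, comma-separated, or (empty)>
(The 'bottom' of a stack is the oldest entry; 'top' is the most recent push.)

After 1 (visit(G)): cur=G back=1 fwd=0
After 2 (back): cur=HOME back=0 fwd=1
After 3 (visit(M)): cur=M back=1 fwd=0
After 4 (visit(N)): cur=N back=2 fwd=0
After 5 (back): cur=M back=1 fwd=1

Answer: back: HOME
current: M
forward: N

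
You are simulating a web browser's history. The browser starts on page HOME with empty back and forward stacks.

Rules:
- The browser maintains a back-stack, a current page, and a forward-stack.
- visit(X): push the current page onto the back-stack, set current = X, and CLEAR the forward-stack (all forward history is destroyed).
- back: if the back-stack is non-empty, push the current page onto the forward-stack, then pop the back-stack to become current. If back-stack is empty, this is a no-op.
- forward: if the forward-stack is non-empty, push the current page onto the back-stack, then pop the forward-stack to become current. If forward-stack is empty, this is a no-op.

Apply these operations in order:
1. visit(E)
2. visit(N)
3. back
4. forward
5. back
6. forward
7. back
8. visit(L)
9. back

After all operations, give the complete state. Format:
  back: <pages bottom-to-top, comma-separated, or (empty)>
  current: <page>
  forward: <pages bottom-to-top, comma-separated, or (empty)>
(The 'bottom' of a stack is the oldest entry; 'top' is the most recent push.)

After 1 (visit(E)): cur=E back=1 fwd=0
After 2 (visit(N)): cur=N back=2 fwd=0
After 3 (back): cur=E back=1 fwd=1
After 4 (forward): cur=N back=2 fwd=0
After 5 (back): cur=E back=1 fwd=1
After 6 (forward): cur=N back=2 fwd=0
After 7 (back): cur=E back=1 fwd=1
After 8 (visit(L)): cur=L back=2 fwd=0
After 9 (back): cur=E back=1 fwd=1

Answer: back: HOME
current: E
forward: L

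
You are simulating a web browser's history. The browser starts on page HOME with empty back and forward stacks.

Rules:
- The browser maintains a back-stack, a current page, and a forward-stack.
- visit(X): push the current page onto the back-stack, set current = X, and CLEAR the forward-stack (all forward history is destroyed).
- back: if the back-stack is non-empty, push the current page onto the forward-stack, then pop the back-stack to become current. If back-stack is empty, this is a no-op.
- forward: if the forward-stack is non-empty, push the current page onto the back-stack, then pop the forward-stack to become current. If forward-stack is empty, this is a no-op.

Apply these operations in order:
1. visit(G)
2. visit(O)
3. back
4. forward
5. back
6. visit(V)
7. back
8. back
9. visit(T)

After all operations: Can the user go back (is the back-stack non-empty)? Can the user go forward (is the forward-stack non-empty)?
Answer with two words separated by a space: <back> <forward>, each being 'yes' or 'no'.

Answer: yes no

Derivation:
After 1 (visit(G)): cur=G back=1 fwd=0
After 2 (visit(O)): cur=O back=2 fwd=0
After 3 (back): cur=G back=1 fwd=1
After 4 (forward): cur=O back=2 fwd=0
After 5 (back): cur=G back=1 fwd=1
After 6 (visit(V)): cur=V back=2 fwd=0
After 7 (back): cur=G back=1 fwd=1
After 8 (back): cur=HOME back=0 fwd=2
After 9 (visit(T)): cur=T back=1 fwd=0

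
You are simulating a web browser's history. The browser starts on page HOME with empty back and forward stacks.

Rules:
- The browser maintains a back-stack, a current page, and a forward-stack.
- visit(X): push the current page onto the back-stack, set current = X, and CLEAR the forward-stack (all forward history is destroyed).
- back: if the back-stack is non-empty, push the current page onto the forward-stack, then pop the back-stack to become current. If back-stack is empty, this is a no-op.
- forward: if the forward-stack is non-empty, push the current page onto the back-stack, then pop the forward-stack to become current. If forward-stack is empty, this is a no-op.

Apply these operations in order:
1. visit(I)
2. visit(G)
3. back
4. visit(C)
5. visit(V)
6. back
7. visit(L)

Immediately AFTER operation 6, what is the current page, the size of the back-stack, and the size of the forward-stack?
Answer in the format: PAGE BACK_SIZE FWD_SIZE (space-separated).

After 1 (visit(I)): cur=I back=1 fwd=0
After 2 (visit(G)): cur=G back=2 fwd=0
After 3 (back): cur=I back=1 fwd=1
After 4 (visit(C)): cur=C back=2 fwd=0
After 5 (visit(V)): cur=V back=3 fwd=0
After 6 (back): cur=C back=2 fwd=1

C 2 1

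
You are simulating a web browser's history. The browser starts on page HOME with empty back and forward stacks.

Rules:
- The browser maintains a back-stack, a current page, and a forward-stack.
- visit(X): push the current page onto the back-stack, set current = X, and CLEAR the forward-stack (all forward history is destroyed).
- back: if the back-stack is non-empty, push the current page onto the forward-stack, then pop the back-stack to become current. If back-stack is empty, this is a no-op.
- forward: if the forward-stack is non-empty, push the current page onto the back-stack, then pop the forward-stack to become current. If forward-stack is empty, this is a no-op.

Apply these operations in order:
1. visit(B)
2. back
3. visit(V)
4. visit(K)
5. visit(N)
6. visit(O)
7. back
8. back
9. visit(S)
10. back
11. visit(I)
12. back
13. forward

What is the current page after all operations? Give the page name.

After 1 (visit(B)): cur=B back=1 fwd=0
After 2 (back): cur=HOME back=0 fwd=1
After 3 (visit(V)): cur=V back=1 fwd=0
After 4 (visit(K)): cur=K back=2 fwd=0
After 5 (visit(N)): cur=N back=3 fwd=0
After 6 (visit(O)): cur=O back=4 fwd=0
After 7 (back): cur=N back=3 fwd=1
After 8 (back): cur=K back=2 fwd=2
After 9 (visit(S)): cur=S back=3 fwd=0
After 10 (back): cur=K back=2 fwd=1
After 11 (visit(I)): cur=I back=3 fwd=0
After 12 (back): cur=K back=2 fwd=1
After 13 (forward): cur=I back=3 fwd=0

Answer: I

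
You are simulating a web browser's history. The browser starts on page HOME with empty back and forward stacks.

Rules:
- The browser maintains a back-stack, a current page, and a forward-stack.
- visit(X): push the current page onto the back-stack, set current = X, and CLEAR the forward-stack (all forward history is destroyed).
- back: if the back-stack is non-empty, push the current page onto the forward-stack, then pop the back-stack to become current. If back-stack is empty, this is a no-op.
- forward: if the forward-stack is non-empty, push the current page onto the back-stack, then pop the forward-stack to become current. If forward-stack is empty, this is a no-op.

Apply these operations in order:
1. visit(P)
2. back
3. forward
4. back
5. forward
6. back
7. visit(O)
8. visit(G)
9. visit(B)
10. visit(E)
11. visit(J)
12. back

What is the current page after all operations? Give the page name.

Answer: E

Derivation:
After 1 (visit(P)): cur=P back=1 fwd=0
After 2 (back): cur=HOME back=0 fwd=1
After 3 (forward): cur=P back=1 fwd=0
After 4 (back): cur=HOME back=0 fwd=1
After 5 (forward): cur=P back=1 fwd=0
After 6 (back): cur=HOME back=0 fwd=1
After 7 (visit(O)): cur=O back=1 fwd=0
After 8 (visit(G)): cur=G back=2 fwd=0
After 9 (visit(B)): cur=B back=3 fwd=0
After 10 (visit(E)): cur=E back=4 fwd=0
After 11 (visit(J)): cur=J back=5 fwd=0
After 12 (back): cur=E back=4 fwd=1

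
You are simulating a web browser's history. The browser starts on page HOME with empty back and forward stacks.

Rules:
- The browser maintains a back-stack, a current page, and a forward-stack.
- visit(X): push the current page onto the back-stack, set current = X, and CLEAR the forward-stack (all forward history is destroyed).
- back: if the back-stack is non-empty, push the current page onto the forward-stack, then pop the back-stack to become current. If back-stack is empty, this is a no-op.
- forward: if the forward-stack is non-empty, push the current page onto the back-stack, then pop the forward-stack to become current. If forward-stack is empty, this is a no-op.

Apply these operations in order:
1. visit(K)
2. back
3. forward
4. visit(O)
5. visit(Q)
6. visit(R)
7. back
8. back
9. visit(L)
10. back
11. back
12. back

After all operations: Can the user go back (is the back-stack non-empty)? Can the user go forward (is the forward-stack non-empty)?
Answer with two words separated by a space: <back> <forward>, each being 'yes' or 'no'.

After 1 (visit(K)): cur=K back=1 fwd=0
After 2 (back): cur=HOME back=0 fwd=1
After 3 (forward): cur=K back=1 fwd=0
After 4 (visit(O)): cur=O back=2 fwd=0
After 5 (visit(Q)): cur=Q back=3 fwd=0
After 6 (visit(R)): cur=R back=4 fwd=0
After 7 (back): cur=Q back=3 fwd=1
After 8 (back): cur=O back=2 fwd=2
After 9 (visit(L)): cur=L back=3 fwd=0
After 10 (back): cur=O back=2 fwd=1
After 11 (back): cur=K back=1 fwd=2
After 12 (back): cur=HOME back=0 fwd=3

Answer: no yes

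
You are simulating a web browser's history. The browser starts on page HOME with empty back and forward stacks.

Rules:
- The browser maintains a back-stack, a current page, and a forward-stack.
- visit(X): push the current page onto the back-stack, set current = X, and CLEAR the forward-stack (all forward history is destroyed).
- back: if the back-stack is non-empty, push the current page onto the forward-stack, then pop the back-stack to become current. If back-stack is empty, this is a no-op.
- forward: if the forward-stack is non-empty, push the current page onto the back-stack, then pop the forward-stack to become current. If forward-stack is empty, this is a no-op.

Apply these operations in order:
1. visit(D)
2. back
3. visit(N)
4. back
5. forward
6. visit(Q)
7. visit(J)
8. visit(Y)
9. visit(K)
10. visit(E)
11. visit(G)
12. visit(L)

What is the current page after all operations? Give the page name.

After 1 (visit(D)): cur=D back=1 fwd=0
After 2 (back): cur=HOME back=0 fwd=1
After 3 (visit(N)): cur=N back=1 fwd=0
After 4 (back): cur=HOME back=0 fwd=1
After 5 (forward): cur=N back=1 fwd=0
After 6 (visit(Q)): cur=Q back=2 fwd=0
After 7 (visit(J)): cur=J back=3 fwd=0
After 8 (visit(Y)): cur=Y back=4 fwd=0
After 9 (visit(K)): cur=K back=5 fwd=0
After 10 (visit(E)): cur=E back=6 fwd=0
After 11 (visit(G)): cur=G back=7 fwd=0
After 12 (visit(L)): cur=L back=8 fwd=0

Answer: L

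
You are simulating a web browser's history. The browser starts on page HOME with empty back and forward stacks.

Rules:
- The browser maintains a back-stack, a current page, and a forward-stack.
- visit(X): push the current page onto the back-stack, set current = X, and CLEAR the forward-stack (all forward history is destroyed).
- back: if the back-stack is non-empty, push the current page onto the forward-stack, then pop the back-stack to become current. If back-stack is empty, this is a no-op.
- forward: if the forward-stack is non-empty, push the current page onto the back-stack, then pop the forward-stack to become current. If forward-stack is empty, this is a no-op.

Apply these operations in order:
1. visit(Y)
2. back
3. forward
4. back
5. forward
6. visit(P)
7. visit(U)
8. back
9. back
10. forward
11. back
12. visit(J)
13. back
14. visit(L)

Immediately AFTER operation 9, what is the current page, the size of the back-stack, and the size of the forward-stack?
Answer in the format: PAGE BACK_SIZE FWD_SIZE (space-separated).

After 1 (visit(Y)): cur=Y back=1 fwd=0
After 2 (back): cur=HOME back=0 fwd=1
After 3 (forward): cur=Y back=1 fwd=0
After 4 (back): cur=HOME back=0 fwd=1
After 5 (forward): cur=Y back=1 fwd=0
After 6 (visit(P)): cur=P back=2 fwd=0
After 7 (visit(U)): cur=U back=3 fwd=0
After 8 (back): cur=P back=2 fwd=1
After 9 (back): cur=Y back=1 fwd=2

Y 1 2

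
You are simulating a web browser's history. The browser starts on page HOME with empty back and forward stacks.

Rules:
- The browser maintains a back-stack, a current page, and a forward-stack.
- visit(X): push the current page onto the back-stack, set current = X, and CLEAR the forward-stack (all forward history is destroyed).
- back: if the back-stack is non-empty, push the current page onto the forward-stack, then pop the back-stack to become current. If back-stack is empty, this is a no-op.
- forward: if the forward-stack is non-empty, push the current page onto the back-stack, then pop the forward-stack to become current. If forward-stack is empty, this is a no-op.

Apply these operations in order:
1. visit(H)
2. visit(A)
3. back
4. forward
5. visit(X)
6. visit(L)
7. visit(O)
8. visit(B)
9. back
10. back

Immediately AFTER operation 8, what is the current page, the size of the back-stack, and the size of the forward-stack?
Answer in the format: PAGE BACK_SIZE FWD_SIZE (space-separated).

After 1 (visit(H)): cur=H back=1 fwd=0
After 2 (visit(A)): cur=A back=2 fwd=0
After 3 (back): cur=H back=1 fwd=1
After 4 (forward): cur=A back=2 fwd=0
After 5 (visit(X)): cur=X back=3 fwd=0
After 6 (visit(L)): cur=L back=4 fwd=0
After 7 (visit(O)): cur=O back=5 fwd=0
After 8 (visit(B)): cur=B back=6 fwd=0

B 6 0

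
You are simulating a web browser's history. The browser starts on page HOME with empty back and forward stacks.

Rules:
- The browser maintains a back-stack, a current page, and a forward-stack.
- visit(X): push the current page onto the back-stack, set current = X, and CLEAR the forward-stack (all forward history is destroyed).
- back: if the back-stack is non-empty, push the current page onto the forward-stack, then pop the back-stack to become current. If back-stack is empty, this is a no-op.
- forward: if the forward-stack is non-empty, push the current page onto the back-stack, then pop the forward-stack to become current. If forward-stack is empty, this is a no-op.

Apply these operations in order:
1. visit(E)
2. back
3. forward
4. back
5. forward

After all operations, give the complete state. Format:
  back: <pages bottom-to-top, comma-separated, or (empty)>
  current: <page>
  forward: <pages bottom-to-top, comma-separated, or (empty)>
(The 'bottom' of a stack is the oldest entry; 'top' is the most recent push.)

Answer: back: HOME
current: E
forward: (empty)

Derivation:
After 1 (visit(E)): cur=E back=1 fwd=0
After 2 (back): cur=HOME back=0 fwd=1
After 3 (forward): cur=E back=1 fwd=0
After 4 (back): cur=HOME back=0 fwd=1
After 5 (forward): cur=E back=1 fwd=0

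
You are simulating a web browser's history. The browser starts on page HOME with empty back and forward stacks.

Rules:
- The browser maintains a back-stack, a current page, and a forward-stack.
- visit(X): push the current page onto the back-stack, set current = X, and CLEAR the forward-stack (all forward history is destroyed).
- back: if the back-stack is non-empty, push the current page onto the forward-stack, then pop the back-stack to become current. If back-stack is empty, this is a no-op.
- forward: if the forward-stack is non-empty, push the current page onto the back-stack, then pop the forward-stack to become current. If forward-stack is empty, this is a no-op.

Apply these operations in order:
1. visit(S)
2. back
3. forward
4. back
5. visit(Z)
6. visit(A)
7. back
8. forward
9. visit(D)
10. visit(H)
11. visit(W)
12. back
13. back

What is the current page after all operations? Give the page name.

After 1 (visit(S)): cur=S back=1 fwd=0
After 2 (back): cur=HOME back=0 fwd=1
After 3 (forward): cur=S back=1 fwd=0
After 4 (back): cur=HOME back=0 fwd=1
After 5 (visit(Z)): cur=Z back=1 fwd=0
After 6 (visit(A)): cur=A back=2 fwd=0
After 7 (back): cur=Z back=1 fwd=1
After 8 (forward): cur=A back=2 fwd=0
After 9 (visit(D)): cur=D back=3 fwd=0
After 10 (visit(H)): cur=H back=4 fwd=0
After 11 (visit(W)): cur=W back=5 fwd=0
After 12 (back): cur=H back=4 fwd=1
After 13 (back): cur=D back=3 fwd=2

Answer: D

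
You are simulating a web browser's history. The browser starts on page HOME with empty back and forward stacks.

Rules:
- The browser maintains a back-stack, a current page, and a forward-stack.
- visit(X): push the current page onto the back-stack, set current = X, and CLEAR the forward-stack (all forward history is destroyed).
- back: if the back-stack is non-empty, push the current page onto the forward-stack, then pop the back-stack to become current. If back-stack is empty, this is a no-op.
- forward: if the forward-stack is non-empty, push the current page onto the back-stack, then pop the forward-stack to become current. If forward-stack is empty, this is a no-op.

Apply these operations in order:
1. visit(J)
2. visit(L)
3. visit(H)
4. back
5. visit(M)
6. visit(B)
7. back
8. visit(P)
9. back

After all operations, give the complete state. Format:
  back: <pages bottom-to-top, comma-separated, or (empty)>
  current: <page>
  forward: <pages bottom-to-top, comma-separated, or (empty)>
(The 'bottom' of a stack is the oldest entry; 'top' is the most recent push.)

Answer: back: HOME,J,L
current: M
forward: P

Derivation:
After 1 (visit(J)): cur=J back=1 fwd=0
After 2 (visit(L)): cur=L back=2 fwd=0
After 3 (visit(H)): cur=H back=3 fwd=0
After 4 (back): cur=L back=2 fwd=1
After 5 (visit(M)): cur=M back=3 fwd=0
After 6 (visit(B)): cur=B back=4 fwd=0
After 7 (back): cur=M back=3 fwd=1
After 8 (visit(P)): cur=P back=4 fwd=0
After 9 (back): cur=M back=3 fwd=1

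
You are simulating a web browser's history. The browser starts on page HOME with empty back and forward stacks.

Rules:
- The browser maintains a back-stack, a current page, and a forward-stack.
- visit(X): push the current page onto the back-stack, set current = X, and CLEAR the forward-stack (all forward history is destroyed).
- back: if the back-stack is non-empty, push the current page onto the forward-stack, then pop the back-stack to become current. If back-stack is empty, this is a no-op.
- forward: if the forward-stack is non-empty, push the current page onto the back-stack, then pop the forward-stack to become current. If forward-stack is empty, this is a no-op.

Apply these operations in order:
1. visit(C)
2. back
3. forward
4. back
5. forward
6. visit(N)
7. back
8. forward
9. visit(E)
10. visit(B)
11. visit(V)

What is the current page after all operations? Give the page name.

After 1 (visit(C)): cur=C back=1 fwd=0
After 2 (back): cur=HOME back=0 fwd=1
After 3 (forward): cur=C back=1 fwd=0
After 4 (back): cur=HOME back=0 fwd=1
After 5 (forward): cur=C back=1 fwd=0
After 6 (visit(N)): cur=N back=2 fwd=0
After 7 (back): cur=C back=1 fwd=1
After 8 (forward): cur=N back=2 fwd=0
After 9 (visit(E)): cur=E back=3 fwd=0
After 10 (visit(B)): cur=B back=4 fwd=0
After 11 (visit(V)): cur=V back=5 fwd=0

Answer: V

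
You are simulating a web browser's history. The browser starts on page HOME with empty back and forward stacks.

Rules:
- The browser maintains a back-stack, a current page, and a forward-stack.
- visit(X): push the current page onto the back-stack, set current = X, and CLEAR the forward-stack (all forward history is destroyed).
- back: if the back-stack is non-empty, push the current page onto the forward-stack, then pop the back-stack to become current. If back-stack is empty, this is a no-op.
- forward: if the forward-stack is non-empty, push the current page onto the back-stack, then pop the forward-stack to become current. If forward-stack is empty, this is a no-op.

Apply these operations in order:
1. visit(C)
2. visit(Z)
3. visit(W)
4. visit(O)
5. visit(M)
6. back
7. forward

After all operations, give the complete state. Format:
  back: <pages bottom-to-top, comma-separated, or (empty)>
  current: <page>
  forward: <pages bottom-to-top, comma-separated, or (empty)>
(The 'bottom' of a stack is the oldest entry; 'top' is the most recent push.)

After 1 (visit(C)): cur=C back=1 fwd=0
After 2 (visit(Z)): cur=Z back=2 fwd=0
After 3 (visit(W)): cur=W back=3 fwd=0
After 4 (visit(O)): cur=O back=4 fwd=0
After 5 (visit(M)): cur=M back=5 fwd=0
After 6 (back): cur=O back=4 fwd=1
After 7 (forward): cur=M back=5 fwd=0

Answer: back: HOME,C,Z,W,O
current: M
forward: (empty)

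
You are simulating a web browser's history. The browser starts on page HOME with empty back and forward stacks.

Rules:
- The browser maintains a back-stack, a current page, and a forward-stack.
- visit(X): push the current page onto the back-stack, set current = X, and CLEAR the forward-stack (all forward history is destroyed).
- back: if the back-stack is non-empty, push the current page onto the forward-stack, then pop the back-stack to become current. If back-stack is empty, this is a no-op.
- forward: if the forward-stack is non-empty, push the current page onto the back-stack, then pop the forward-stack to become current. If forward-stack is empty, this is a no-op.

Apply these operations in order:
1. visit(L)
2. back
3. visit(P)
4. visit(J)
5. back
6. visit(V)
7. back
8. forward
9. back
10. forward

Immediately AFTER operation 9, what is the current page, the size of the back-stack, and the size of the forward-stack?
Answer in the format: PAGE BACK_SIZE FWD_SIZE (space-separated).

After 1 (visit(L)): cur=L back=1 fwd=0
After 2 (back): cur=HOME back=0 fwd=1
After 3 (visit(P)): cur=P back=1 fwd=0
After 4 (visit(J)): cur=J back=2 fwd=0
After 5 (back): cur=P back=1 fwd=1
After 6 (visit(V)): cur=V back=2 fwd=0
After 7 (back): cur=P back=1 fwd=1
After 8 (forward): cur=V back=2 fwd=0
After 9 (back): cur=P back=1 fwd=1

P 1 1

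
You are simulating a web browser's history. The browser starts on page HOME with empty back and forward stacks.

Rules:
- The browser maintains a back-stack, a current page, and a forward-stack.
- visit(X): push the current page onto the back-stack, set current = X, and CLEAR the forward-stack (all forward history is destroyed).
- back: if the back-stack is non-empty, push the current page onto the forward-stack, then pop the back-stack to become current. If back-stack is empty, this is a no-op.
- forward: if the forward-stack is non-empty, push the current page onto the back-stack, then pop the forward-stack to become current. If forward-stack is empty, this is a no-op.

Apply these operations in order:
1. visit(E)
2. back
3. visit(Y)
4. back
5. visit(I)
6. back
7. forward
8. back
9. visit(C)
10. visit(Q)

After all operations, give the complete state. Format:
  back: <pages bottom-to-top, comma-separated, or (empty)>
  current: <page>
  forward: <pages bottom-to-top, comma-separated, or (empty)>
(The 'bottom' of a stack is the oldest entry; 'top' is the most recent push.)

After 1 (visit(E)): cur=E back=1 fwd=0
After 2 (back): cur=HOME back=0 fwd=1
After 3 (visit(Y)): cur=Y back=1 fwd=0
After 4 (back): cur=HOME back=0 fwd=1
After 5 (visit(I)): cur=I back=1 fwd=0
After 6 (back): cur=HOME back=0 fwd=1
After 7 (forward): cur=I back=1 fwd=0
After 8 (back): cur=HOME back=0 fwd=1
After 9 (visit(C)): cur=C back=1 fwd=0
After 10 (visit(Q)): cur=Q back=2 fwd=0

Answer: back: HOME,C
current: Q
forward: (empty)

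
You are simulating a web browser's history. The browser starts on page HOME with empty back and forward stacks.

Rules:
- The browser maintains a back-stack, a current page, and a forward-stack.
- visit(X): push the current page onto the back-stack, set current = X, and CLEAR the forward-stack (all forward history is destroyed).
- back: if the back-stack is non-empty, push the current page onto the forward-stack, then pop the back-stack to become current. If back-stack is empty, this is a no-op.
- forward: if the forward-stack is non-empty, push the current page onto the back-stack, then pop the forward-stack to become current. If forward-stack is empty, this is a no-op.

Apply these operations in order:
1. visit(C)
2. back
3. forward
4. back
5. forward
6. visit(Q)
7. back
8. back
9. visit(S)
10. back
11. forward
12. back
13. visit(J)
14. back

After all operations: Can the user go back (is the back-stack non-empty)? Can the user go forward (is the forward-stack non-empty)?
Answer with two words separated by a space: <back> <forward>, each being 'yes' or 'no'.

After 1 (visit(C)): cur=C back=1 fwd=0
After 2 (back): cur=HOME back=0 fwd=1
After 3 (forward): cur=C back=1 fwd=0
After 4 (back): cur=HOME back=0 fwd=1
After 5 (forward): cur=C back=1 fwd=0
After 6 (visit(Q)): cur=Q back=2 fwd=0
After 7 (back): cur=C back=1 fwd=1
After 8 (back): cur=HOME back=0 fwd=2
After 9 (visit(S)): cur=S back=1 fwd=0
After 10 (back): cur=HOME back=0 fwd=1
After 11 (forward): cur=S back=1 fwd=0
After 12 (back): cur=HOME back=0 fwd=1
After 13 (visit(J)): cur=J back=1 fwd=0
After 14 (back): cur=HOME back=0 fwd=1

Answer: no yes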